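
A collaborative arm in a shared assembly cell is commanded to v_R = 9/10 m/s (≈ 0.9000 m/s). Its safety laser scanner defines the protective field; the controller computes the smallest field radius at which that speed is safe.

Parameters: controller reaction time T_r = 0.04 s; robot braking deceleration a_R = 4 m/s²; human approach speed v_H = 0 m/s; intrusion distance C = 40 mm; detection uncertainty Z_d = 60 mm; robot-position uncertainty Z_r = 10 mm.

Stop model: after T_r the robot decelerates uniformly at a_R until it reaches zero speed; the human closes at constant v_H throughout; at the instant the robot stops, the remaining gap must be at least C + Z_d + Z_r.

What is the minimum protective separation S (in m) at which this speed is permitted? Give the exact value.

S_min = 989/4000 m = 0.2472 m

braking lasts T_s = (9/10)/4 = 0.2250 s
robot covers v_R·T_r = 0.9000·0.0400 = 0.0360 m before braking
robot covers 0.9000·0.2250 − ½·4.0000·0.2250² = 0.1013 m while stopping
person approaches 0.0000·(0.0400+0.2250) = 0.0000 m
margins: 0.0400+0.0600+0.0100 = 0.1100 m
S_min ≈ 0.0360+0.1013+0.0000+0.1100  ⇒  S_min = 989/4000 m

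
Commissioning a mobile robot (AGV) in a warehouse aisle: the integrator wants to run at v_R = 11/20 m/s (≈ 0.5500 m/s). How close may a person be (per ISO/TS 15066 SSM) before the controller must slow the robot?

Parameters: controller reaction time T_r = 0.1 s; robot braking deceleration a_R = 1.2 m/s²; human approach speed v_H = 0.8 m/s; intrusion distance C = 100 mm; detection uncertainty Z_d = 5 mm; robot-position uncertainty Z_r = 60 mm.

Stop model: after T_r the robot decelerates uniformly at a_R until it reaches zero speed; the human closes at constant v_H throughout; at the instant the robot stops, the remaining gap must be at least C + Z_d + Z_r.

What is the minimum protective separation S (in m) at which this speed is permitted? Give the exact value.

S_min = 761/960 m = 0.7927 m

T_s = v_R/a_R = (11/20)/(6/5) = 0.4583 s
reaction-phase robot travel = 0.5500·0.1000 = 0.0550 m
braking distance = 0.5500²/(2·1.2000) = 0.1260 m
human closes 0.8000·0.5583 = 0.4467 m
margins: 0.1000+0.0050+0.0600 = 0.1650 m
S_min ≈ 0.0550+0.1260+0.4467+0.1650  ⇒  S_min = 761/960 m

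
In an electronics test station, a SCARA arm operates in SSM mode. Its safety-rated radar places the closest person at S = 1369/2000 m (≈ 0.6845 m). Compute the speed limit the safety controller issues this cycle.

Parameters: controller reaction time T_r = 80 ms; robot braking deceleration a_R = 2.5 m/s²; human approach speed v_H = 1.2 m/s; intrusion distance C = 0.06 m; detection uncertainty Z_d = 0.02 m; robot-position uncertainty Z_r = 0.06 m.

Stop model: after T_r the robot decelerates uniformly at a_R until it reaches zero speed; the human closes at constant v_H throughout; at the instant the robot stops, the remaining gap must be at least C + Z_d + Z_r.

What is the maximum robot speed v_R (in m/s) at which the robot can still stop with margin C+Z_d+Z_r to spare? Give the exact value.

v_R_max = 13/20 m/s = 0.6500 m/s

collect terms ⇒ (1/5)·v_R² + (14/25)·v_R + (-897/2000) = 0
  disc = (14/25)² − 4·(1/5)·(-897/2000) = 1681/2500 ; √disc = 41/50
  v_R = (−(14/25) + 41/50) / (2·(1/5)) = 13/20 m/s
check:
braking lasts T_s = (13/20)/(5/2) = 0.2600 s
robot in T_r: 0.6500·0.0800 = 0.0520 m
robot under decel: 0.6500²/(2·2.5000) = 0.0845 m
human over T_r+T_s: 1.2000·(0.0800+0.2600) = 0.4080 m
margins: 0.0600+0.0200+0.0600 = 0.1400 m
sum ≈ 0.0520+0.0845+0.4080+0.1400 ≈ 0.6845 m = S ✓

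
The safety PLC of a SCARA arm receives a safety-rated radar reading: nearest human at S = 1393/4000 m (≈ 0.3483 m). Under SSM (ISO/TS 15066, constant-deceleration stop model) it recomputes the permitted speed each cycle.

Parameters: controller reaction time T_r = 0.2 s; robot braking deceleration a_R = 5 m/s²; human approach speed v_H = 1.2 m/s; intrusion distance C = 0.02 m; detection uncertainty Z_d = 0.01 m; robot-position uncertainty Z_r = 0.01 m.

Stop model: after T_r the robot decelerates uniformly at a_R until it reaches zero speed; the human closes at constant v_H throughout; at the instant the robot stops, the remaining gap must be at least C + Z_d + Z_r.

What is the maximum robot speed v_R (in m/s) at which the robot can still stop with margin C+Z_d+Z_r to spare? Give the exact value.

v_R_max = 3/20 m/s = 0.1500 m/s

at the boundary: (1/10)·v² + (11/25)·v + (-273/4000) = 0
  disc = (11/25)² − 4·(1/10)·(-273/4000) = 2209/10000 ; √disc = 47/100
  v_R = (−(11/25) + 47/100) / (2·(1/10)) = 3/20 m/s
check:
T_s = v_R/a_R = (3/20)/5 = 0.0300 s
reaction-phase robot travel = 0.1500·0.2000 = 0.0300 m
robot covers 0.1500·0.0300 − ½·5.0000·0.0300² = 0.0022 m while stopping
human closes 1.2000·0.2300 = 0.2760 m
C+Z_d+Z_r = 0.0200+0.0100+0.0100 = 0.0400 m
sum ≈ 0.0300+0.0022+0.2760+0.0400 ≈ 0.3483 m = S ✓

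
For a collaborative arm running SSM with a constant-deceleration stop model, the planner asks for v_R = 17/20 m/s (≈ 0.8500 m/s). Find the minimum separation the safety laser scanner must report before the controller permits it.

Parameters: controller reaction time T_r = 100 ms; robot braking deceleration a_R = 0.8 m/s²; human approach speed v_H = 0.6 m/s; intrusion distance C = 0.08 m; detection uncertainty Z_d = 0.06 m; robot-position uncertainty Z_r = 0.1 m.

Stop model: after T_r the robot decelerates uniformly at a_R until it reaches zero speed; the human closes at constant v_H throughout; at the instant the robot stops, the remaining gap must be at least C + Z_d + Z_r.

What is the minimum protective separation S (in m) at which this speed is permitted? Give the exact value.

T_s = v_R/a_R = (17/20)/(4/5) = 1.0625 s
robot covers v_R·T_r = 0.8500·0.1000 = 0.0850 m before braking
robot covers 0.8500·1.0625 − ½·0.8000·1.0625² = 0.4516 m while stopping
human over T_r+T_s: 0.6000·(0.1000+1.0625) = 0.6975 m
margins: 0.0800+0.0600+0.1000 = 0.2400 m
S_min ≈ 0.0850+0.4516+0.6975+0.2400  ⇒  S_min = 4717/3200 m

S_min = 4717/3200 m = 1.4741 m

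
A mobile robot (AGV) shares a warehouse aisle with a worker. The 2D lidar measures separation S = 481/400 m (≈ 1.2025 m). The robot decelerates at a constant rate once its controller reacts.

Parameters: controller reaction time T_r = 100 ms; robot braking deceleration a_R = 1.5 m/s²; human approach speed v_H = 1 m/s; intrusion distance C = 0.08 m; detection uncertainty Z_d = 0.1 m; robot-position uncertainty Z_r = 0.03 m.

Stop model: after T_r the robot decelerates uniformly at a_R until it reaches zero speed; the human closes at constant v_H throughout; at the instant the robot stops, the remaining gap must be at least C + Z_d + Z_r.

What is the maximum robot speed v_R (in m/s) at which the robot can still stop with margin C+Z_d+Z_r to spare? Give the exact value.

collect terms ⇒ (1/3)·v_R² + (23/30)·v_R + (-357/400) = 0
  disc = (23/30)² − 4·(1/3)·(-357/400) = 16/9 ; √disc = 4/3
  v_R = (−(23/30) + 4/3) / (2·(1/3)) = 17/20 m/s
check:
stop time T_s = (17/20)/(3/2) = 0.5667 s
reaction-phase robot travel = 0.8500·0.1000 = 0.0850 m
robot under decel: 0.8500²/(2·1.5000) = 0.2408 m
person approaches 1.0000·(0.1000+0.5667) = 0.6667 m
residual clearance needed = 0.0800+0.1000+0.0300 = 0.2100 m
sum ≈ 0.0850+0.2408+0.6667+0.2100 ≈ 1.2025 m = S ✓

v_R_max = 17/20 m/s = 0.8500 m/s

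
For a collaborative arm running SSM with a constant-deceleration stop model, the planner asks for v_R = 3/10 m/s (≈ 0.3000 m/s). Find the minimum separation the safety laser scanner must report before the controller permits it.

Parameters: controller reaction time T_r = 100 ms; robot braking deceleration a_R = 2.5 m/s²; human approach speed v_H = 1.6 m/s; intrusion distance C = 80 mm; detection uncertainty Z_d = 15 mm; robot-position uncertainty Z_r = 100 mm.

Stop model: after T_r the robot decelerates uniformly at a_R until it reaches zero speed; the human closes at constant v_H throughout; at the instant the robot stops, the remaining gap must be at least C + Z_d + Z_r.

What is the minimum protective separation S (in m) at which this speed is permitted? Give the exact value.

S_min = 119/200 m = 0.5950 m

braking lasts T_s = (3/10)/(5/2) = 0.1200 s
robot covers v_R·T_r = 0.3000·0.1000 = 0.0300 m before braking
robot covers 0.3000·0.1200 − ½·2.5000·0.1200² = 0.0180 m while stopping
human over T_r+T_s: 1.6000·(0.1000+0.1200) = 0.3520 m
residual clearance needed = 0.0800+0.0150+0.1000 = 0.1950 m
S_min ≈ 0.0300+0.0180+0.3520+0.1950  ⇒  S_min = 119/200 m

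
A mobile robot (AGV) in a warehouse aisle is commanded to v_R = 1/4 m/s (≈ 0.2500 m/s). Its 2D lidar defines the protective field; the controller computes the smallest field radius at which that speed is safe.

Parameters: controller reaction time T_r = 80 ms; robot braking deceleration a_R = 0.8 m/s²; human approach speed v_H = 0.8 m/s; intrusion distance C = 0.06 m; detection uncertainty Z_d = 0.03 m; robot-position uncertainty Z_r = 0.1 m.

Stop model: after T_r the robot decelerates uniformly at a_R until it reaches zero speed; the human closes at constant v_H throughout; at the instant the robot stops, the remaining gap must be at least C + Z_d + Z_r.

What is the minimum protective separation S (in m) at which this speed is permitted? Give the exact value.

braking lasts T_s = (1/4)/(4/5) = 0.3125 s
robot in T_r: 0.2500·0.0800 = 0.0200 m
robot covers 0.2500·0.3125 − ½·0.8000·0.3125² = 0.0391 m while stopping
human over T_r+T_s: 0.8000·(0.0800+0.3125) = 0.3140 m
residual clearance needed = 0.0600+0.0300+0.1000 = 0.1900 m
S_min ≈ 0.0200+0.0391+0.3140+0.1900  ⇒  S_min = 9009/16000 m

S_min = 9009/16000 m = 0.5631 m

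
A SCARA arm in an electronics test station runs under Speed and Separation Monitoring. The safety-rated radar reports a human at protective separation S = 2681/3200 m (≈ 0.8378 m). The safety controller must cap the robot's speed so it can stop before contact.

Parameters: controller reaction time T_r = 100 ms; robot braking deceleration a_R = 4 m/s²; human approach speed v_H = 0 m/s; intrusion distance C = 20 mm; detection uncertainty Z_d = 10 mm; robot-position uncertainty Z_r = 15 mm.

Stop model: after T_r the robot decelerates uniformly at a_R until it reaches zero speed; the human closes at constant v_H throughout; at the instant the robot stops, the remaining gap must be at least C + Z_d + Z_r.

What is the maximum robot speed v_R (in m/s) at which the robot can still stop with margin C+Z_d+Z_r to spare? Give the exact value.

at the boundary: (1/8)·v² + (1/10)·v + (-2537/3200) = 0
  disc = (1/10)² − 4·(1/8)·(-2537/3200) = 2601/6400 ; √disc = 51/80
  v_R = (−(1/10) + 51/80) / (2·(1/8)) = 43/20 m/s
check:
T_s = v_R/a_R = (43/20)/4 = 0.5375 s
robot in T_r: 2.1500·0.1000 = 0.2150 m
robot under decel: 2.1500²/(2·4.0000) = 0.5778 m
human over T_r+T_s: 0.0000·(0.1000+0.5375) = 0.0000 m
residual clearance needed = 0.0200+0.0100+0.0150 = 0.0450 m
sum ≈ 0.2150+0.5778+0.0000+0.0450 ≈ 0.8378 m = S ✓

v_R_max = 43/20 m/s = 2.1500 m/s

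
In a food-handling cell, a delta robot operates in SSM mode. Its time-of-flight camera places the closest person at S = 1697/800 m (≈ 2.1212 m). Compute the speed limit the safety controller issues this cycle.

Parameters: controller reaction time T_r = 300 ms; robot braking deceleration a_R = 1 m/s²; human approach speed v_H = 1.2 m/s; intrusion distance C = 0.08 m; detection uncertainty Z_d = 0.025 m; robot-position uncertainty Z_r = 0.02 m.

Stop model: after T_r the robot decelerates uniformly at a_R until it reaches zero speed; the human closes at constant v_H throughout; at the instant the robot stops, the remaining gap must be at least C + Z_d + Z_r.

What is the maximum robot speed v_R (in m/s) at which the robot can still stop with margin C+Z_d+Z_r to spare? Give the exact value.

quadratic (1/2)·v² + (3/2)·v + (-1309/800) = 0
  disc = (3/2)² − 4·(1/2)·(-1309/800) = 2209/400 ; √disc = 47/20
  v_R = (−(3/2) + 47/20) / (2·(1/2)) = 17/20 m/s
check:
braking lasts T_s = (17/20)/1 = 0.8500 s
reaction-phase robot travel = 0.8500·0.3000 = 0.2550 m
robot under decel: 0.8500²/(2·1.0000) = 0.3613 m
person approaches 1.2000·(0.3000+0.8500) = 1.3800 m
C+Z_d+Z_r = 0.0800+0.0250+0.0200 = 0.1250 m
sum ≈ 0.2550+0.3613+1.3800+0.1250 ≈ 2.1212 m = S ✓

v_R_max = 17/20 m/s = 0.8500 m/s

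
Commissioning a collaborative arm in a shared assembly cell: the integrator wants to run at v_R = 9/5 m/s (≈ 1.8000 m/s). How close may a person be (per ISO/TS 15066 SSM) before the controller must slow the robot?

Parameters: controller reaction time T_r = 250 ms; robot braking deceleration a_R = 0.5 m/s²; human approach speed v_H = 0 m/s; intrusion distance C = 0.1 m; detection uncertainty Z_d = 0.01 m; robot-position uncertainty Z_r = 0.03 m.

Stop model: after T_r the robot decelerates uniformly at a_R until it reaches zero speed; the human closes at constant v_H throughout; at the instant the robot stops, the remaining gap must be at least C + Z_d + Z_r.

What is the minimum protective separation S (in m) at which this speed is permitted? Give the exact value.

T_s = v_R/a_R = (9/5)/(1/2) = 3.6000 s
robot covers v_R·T_r = 1.8000·0.2500 = 0.4500 m before braking
robot under decel: 1.8000²/(2·0.5000) = 3.2400 m
human over T_r+T_s: 0.0000·(0.2500+3.6000) = 0.0000 m
C+Z_d+Z_r = 0.1000+0.0100+0.0300 = 0.1400 m
S_min ≈ 0.4500+3.2400+0.0000+0.1400  ⇒  S_min = 383/100 m

S_min = 383/100 m = 3.8300 m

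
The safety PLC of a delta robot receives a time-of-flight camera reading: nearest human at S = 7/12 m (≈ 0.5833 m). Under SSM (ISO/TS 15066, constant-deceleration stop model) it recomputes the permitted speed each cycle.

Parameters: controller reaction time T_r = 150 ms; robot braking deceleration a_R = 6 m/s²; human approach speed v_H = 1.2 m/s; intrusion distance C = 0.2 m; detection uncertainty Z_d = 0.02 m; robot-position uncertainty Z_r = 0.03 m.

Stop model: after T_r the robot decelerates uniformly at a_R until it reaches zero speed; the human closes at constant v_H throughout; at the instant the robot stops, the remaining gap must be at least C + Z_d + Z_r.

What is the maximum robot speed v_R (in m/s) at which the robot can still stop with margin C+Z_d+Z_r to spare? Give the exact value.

at the boundary: (1/12)·v² + (7/20)·v + (-23/150) = 0
  disc = (7/20)² − 4·(1/12)·(-23/150) = 25/144 ; √disc = 5/12
  v_R = (−(7/20) + 5/12) / (2·(1/12)) = 2/5 m/s
check:
T_s = v_R/a_R = (2/5)/6 = 0.0667 s
reaction-phase robot travel = 0.4000·0.1500 = 0.0600 m
robot covers 0.4000·0.0667 − ½·6.0000·0.0667² = 0.0133 m while stopping
human closes 1.2000·0.2167 = 0.2600 m
margins: 0.2000+0.0200+0.0300 = 0.2500 m
sum ≈ 0.0600+0.0133+0.2600+0.2500 ≈ 0.5833 m = S ✓

v_R_max = 2/5 m/s = 0.4000 m/s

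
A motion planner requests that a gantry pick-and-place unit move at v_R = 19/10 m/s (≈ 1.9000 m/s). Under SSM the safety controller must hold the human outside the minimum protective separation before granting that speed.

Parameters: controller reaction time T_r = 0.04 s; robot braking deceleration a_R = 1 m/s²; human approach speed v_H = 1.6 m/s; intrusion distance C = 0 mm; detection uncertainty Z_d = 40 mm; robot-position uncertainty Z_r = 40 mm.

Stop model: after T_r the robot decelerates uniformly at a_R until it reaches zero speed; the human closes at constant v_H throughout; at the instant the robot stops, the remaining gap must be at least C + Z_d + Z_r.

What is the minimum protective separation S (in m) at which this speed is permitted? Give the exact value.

stop time T_s = (19/10)/1 = 1.9000 s
reaction-phase robot travel = 1.9000·0.0400 = 0.0760 m
braking distance = 1.9000²/(2·1.0000) = 1.8050 m
human over T_r+T_s: 1.6000·(0.0400+1.9000) = 3.1040 m
C+Z_d+Z_r = 0.0000+0.0400+0.0400 = 0.0800 m
S_min ≈ 0.0760+1.8050+3.1040+0.0800  ⇒  S_min = 1013/200 m

S_min = 1013/200 m = 5.0650 m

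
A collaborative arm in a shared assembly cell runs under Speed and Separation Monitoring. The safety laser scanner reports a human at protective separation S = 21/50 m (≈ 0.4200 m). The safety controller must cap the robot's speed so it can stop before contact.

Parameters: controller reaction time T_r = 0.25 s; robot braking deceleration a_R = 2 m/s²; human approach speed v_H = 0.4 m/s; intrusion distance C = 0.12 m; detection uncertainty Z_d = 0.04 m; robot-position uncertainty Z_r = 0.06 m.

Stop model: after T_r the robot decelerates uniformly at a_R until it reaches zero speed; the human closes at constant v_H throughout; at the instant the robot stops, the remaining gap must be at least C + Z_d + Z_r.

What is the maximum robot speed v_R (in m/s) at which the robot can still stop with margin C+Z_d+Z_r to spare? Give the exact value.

at the boundary: (1/4)·v² + (9/20)·v + (-1/10) = 0
  disc = (9/20)² − 4·(1/4)·(-1/10) = 121/400 ; √disc = 11/20
  v_R = (−(9/20) + 11/20) / (2·(1/4)) = 1/5 m/s
check:
T_s = v_R/a_R = (1/5)/2 = 0.1000 s
reaction-phase robot travel = 0.2000·0.2500 = 0.0500 m
braking distance = 0.2000²/(2·2.0000) = 0.0100 m
human closes 0.4000·0.3500 = 0.1400 m
residual clearance needed = 0.1200+0.0400+0.0600 = 0.2200 m
sum ≈ 0.0500+0.0100+0.1400+0.2200 ≈ 0.4200 m = S ✓

v_R_max = 1/5 m/s = 0.2000 m/s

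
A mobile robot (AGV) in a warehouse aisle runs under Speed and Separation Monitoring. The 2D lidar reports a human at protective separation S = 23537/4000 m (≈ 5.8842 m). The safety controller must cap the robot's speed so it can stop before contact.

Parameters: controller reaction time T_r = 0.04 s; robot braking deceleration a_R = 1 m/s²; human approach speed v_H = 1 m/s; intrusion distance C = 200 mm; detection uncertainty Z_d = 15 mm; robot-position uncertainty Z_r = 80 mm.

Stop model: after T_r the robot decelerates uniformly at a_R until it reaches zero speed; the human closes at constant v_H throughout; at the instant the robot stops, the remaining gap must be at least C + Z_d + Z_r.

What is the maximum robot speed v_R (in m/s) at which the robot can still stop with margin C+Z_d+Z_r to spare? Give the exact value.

v_R_max = 49/20 m/s = 2.4500 m/s

at the boundary: (1/2)·v² + (26/25)·v + (-22197/4000) = 0
  disc = (26/25)² − 4·(1/2)·(-22197/4000) = 121801/10000 ; √disc = 349/100
  v_R = (−(26/25) + 349/100) / (2·(1/2)) = 49/20 m/s
check:
stop time T_s = (49/20)/1 = 2.4500 s
reaction-phase robot travel = 2.4500·0.0400 = 0.0980 m
robot covers 2.4500·2.4500 − ½·1.0000·2.4500² = 3.0013 m while stopping
human over T_r+T_s: 1.0000·(0.0400+2.4500) = 2.4900 m
residual clearance needed = 0.2000+0.0150+0.0800 = 0.2950 m
sum ≈ 0.0980+3.0013+2.4900+0.2950 ≈ 5.8842 m = S ✓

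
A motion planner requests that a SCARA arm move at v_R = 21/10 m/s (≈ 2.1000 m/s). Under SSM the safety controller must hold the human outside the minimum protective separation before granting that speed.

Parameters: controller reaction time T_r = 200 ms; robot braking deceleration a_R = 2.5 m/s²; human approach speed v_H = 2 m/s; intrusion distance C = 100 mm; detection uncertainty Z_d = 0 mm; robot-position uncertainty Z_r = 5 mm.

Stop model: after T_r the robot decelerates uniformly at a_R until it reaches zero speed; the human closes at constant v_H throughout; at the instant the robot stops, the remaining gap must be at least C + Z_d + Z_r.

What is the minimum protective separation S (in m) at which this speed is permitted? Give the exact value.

T_s = v_R/a_R = (21/10)/(5/2) = 0.8400 s
robot covers v_R·T_r = 2.1000·0.2000 = 0.4200 m before braking
robot under decel: 2.1000²/(2·2.5000) = 0.8820 m
human over T_r+T_s: 2.0000·(0.2000+0.8400) = 2.0800 m
residual clearance needed = 0.1000+0.0000+0.0050 = 0.1050 m
S_min ≈ 0.4200+0.8820+2.0800+0.1050  ⇒  S_min = 3487/1000 m

S_min = 3487/1000 m = 3.4870 m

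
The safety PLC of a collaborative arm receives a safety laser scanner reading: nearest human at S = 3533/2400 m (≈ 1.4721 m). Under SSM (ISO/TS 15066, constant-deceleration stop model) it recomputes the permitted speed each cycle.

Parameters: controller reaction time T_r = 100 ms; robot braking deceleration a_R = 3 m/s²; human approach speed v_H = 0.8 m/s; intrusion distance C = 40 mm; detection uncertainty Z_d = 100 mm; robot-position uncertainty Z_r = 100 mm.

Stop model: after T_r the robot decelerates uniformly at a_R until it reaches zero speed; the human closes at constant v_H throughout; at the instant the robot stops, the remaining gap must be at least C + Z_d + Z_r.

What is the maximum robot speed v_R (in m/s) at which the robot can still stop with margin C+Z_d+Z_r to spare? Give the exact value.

collect terms ⇒ (1/6)·v_R² + (11/30)·v_R + (-553/480) = 0
  disc = (11/30)² − 4·(1/6)·(-553/480) = 361/400 ; √disc = 19/20
  v_R = (−(11/30) + 19/20) / (2·(1/6)) = 7/4 m/s
check:
braking lasts T_s = (7/4)/3 = 0.5833 s
robot covers v_R·T_r = 1.7500·0.1000 = 0.1750 m before braking
robot covers 1.7500·0.5833 − ½·3.0000·0.5833² = 0.5104 m while stopping
human closes 0.8000·0.6833 = 0.5467 m
C+Z_d+Z_r = 0.0400+0.1000+0.1000 = 0.2400 m
sum ≈ 0.1750+0.5104+0.5467+0.2400 ≈ 1.4721 m = S ✓

v_R_max = 7/4 m/s = 1.7500 m/s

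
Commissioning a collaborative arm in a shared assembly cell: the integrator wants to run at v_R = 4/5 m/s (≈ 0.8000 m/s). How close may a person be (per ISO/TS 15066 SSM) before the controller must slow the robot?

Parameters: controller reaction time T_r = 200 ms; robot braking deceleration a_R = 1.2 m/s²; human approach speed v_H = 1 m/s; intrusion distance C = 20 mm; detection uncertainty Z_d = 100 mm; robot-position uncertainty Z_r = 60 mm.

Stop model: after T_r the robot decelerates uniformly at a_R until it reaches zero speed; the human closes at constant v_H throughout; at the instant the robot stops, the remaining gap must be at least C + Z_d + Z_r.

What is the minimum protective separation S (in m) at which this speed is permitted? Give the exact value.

S_min = 221/150 m = 1.4733 m

stop time T_s = (4/5)/(6/5) = 0.6667 s
robot covers v_R·T_r = 0.8000·0.2000 = 0.1600 m before braking
braking distance = 0.8000²/(2·1.2000) = 0.2667 m
person approaches 1.0000·(0.2000+0.6667) = 0.8667 m
margins: 0.0200+0.1000+0.0600 = 0.1800 m
S_min ≈ 0.1600+0.2667+0.8667+0.1800  ⇒  S_min = 221/150 m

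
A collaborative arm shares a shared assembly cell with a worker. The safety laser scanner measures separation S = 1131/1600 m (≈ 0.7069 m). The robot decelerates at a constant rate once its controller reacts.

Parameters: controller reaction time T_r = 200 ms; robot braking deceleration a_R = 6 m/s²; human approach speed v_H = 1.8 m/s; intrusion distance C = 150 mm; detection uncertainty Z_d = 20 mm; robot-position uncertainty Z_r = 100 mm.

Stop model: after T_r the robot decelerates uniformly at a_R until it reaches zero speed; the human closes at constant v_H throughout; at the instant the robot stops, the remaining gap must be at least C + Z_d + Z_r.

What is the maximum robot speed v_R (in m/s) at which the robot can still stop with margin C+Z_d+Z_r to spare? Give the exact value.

quadratic (1/12)·v² + (1/2)·v + (-123/1600) = 0
  disc = (1/2)² − 4·(1/12)·(-123/1600) = 441/1600 ; √disc = 21/40
  v_R = (−(1/2) + 21/40) / (2·(1/12)) = 3/20 m/s
check:
T_s = v_R/a_R = (3/20)/6 = 0.0250 s
robot covers v_R·T_r = 0.1500·0.2000 = 0.0300 m before braking
robot under decel: 0.1500²/(2·6.0000) = 0.0019 m
human closes 1.8000·0.2250 = 0.4050 m
residual clearance needed = 0.1500+0.0200+0.1000 = 0.2700 m
sum ≈ 0.0300+0.0019+0.4050+0.2700 ≈ 0.7069 m = S ✓

v_R_max = 3/20 m/s = 0.1500 m/s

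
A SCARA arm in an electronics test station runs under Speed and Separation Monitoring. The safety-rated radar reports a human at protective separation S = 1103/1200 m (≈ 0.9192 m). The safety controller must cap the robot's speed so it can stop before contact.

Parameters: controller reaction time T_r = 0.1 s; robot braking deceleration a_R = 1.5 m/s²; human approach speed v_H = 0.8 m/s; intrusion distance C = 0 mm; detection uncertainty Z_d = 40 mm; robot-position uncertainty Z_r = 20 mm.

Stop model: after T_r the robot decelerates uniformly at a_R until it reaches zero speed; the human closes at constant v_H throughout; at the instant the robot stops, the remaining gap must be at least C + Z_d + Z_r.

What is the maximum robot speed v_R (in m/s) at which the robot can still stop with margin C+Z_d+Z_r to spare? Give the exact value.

quadratic (1/3)·v² + (19/30)·v + (-187/240) = 0
  disc = (19/30)² − 4·(1/3)·(-187/240) = 36/25 ; √disc = 6/5
  v_R = (−(19/30) + 6/5) / (2·(1/3)) = 17/20 m/s
check:
T_s = v_R/a_R = (17/20)/(3/2) = 0.5667 s
robot covers v_R·T_r = 0.8500·0.1000 = 0.0850 m before braking
robot under decel: 0.8500²/(2·1.5000) = 0.2408 m
person approaches 0.8000·(0.1000+0.5667) = 0.5333 m
C+Z_d+Z_r = 0.0000+0.0400+0.0200 = 0.0600 m
sum ≈ 0.0850+0.2408+0.5333+0.0600 ≈ 0.9192 m = S ✓

v_R_max = 17/20 m/s = 0.8500 m/s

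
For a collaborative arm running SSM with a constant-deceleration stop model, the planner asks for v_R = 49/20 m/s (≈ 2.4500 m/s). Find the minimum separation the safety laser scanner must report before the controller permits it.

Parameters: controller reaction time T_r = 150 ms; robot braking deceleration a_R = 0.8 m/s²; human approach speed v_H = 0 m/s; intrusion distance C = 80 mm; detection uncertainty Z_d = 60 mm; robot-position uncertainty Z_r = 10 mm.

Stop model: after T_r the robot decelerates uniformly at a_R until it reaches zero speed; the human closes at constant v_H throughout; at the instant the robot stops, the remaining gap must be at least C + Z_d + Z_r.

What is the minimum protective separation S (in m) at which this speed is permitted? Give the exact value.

T_s = v_R/a_R = (49/20)/(4/5) = 3.0625 s
robot in T_r: 2.4500·0.1500 = 0.3675 m
braking distance = 2.4500²/(2·0.8000) = 3.7516 m
person approaches 0.0000·(0.1500+3.0625) = 0.0000 m
C+Z_d+Z_r = 0.0800+0.0600+0.0100 = 0.1500 m
S_min ≈ 0.3675+3.7516+0.0000+0.1500  ⇒  S_min = 13661/3200 m

S_min = 13661/3200 m = 4.2691 m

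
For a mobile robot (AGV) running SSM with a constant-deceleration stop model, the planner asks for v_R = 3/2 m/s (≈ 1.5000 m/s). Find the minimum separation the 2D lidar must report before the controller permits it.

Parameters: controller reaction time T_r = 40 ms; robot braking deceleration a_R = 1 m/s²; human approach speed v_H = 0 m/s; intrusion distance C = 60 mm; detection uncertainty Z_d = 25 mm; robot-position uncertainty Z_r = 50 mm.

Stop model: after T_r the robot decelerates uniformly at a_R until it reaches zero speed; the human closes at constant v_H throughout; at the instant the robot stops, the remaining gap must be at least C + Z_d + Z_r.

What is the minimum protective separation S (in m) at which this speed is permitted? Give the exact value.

S_min = 33/25 m = 1.3200 m

braking lasts T_s = (3/2)/1 = 1.5000 s
robot covers v_R·T_r = 1.5000·0.0400 = 0.0600 m before braking
braking distance = 1.5000²/(2·1.0000) = 1.1250 m
human over T_r+T_s: 0.0000·(0.0400+1.5000) = 0.0000 m
C+Z_d+Z_r = 0.0600+0.0250+0.0500 = 0.1350 m
S_min ≈ 0.0600+1.1250+0.0000+0.1350  ⇒  S_min = 33/25 m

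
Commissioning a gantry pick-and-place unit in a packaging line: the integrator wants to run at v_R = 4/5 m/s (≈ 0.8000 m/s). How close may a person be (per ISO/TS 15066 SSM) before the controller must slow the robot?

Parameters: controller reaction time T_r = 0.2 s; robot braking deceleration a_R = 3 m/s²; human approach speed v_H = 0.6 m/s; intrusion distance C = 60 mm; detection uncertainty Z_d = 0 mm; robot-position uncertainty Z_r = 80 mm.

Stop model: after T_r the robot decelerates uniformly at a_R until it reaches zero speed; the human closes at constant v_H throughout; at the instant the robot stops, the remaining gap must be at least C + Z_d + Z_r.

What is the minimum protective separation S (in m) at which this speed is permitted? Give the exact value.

S_min = 103/150 m = 0.6867 m

T_s = v_R/a_R = (4/5)/3 = 0.2667 s
robot in T_r: 0.8000·0.2000 = 0.1600 m
robot under decel: 0.8000²/(2·3.0000) = 0.1067 m
person approaches 0.6000·(0.2000+0.2667) = 0.2800 m
C+Z_d+Z_r = 0.0600+0.0000+0.0800 = 0.1400 m
S_min ≈ 0.1600+0.1067+0.2800+0.1400  ⇒  S_min = 103/150 m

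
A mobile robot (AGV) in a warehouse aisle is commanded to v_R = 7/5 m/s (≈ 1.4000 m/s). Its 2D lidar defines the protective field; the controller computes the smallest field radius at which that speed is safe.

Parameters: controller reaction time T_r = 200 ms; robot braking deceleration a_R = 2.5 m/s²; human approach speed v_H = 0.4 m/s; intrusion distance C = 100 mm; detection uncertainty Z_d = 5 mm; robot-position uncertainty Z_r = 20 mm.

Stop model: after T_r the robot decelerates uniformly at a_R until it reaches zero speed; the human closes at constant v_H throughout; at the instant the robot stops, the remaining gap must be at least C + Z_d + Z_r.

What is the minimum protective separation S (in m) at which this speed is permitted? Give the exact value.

T_s = v_R/a_R = (7/5)/(5/2) = 0.5600 s
robot covers v_R·T_r = 1.4000·0.2000 = 0.2800 m before braking
robot covers 1.4000·0.5600 − ½·2.5000·0.5600² = 0.3920 m while stopping
human over T_r+T_s: 0.4000·(0.2000+0.5600) = 0.3040 m
residual clearance needed = 0.1000+0.0050+0.0200 = 0.1250 m
S_min ≈ 0.2800+0.3920+0.3040+0.1250  ⇒  S_min = 1101/1000 m

S_min = 1101/1000 m = 1.1010 m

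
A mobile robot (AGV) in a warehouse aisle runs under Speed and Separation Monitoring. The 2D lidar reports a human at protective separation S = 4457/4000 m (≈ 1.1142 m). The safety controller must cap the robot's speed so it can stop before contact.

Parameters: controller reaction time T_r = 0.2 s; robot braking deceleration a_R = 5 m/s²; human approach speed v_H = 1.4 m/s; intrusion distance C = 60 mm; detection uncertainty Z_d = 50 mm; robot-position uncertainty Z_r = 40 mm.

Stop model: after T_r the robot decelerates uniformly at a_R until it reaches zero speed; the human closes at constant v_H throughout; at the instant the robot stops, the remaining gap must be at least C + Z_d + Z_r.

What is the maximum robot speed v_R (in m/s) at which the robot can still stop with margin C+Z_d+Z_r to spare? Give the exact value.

v_R_max = 23/20 m/s = 1.1500 m/s

at the boundary: (1/10)·v² + (12/25)·v + (-2737/4000) = 0
  disc = (12/25)² − 4·(1/10)·(-2737/4000) = 5041/10000 ; √disc = 71/100
  v_R = (−(12/25) + 71/100) / (2·(1/10)) = 23/20 m/s
check:
braking lasts T_s = (23/20)/5 = 0.2300 s
robot in T_r: 1.1500·0.2000 = 0.2300 m
braking distance = 1.1500²/(2·5.0000) = 0.1323 m
human closes 1.4000·0.4300 = 0.6020 m
residual clearance needed = 0.0600+0.0500+0.0400 = 0.1500 m
sum ≈ 0.2300+0.1323+0.6020+0.1500 ≈ 1.1142 m = S ✓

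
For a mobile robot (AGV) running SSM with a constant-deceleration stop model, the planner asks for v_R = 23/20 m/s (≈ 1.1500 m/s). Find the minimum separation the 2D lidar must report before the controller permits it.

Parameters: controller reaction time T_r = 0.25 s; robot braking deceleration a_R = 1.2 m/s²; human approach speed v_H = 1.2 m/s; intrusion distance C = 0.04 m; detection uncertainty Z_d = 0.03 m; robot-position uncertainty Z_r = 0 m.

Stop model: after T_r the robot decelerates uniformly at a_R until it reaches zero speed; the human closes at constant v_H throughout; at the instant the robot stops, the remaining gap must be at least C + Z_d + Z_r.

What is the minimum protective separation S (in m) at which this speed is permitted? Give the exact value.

stop time T_s = (23/20)/(6/5) = 0.9583 s
robot in T_r: 1.1500·0.2500 = 0.2875 m
robot under decel: 1.1500²/(2·1.2000) = 0.5510 m
human over T_r+T_s: 1.2000·(0.2500+0.9583) = 1.4500 m
residual clearance needed = 0.0400+0.0300+0.0000 = 0.0700 m
S_min ≈ 0.2875+0.5510+1.4500+0.0700  ⇒  S_min = 11321/4800 m

S_min = 11321/4800 m = 2.3585 m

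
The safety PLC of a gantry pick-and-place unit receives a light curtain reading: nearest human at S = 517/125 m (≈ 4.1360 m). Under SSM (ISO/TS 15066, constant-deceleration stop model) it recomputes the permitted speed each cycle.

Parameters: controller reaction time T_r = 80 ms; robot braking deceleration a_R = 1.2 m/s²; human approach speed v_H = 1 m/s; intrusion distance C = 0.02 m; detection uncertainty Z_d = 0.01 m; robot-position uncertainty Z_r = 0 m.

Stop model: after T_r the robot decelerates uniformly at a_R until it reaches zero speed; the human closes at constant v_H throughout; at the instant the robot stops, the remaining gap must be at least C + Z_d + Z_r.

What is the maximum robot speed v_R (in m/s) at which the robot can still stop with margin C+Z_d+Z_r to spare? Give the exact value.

v_R_max = 11/5 m/s = 2.2000 m/s

collect terms ⇒ (5/12)·v_R² + (137/150)·v_R + (-2013/500) = 0
  disc = (137/150)² − 4·(5/12)·(-2013/500) = 42436/5625 ; √disc = 206/75
  v_R = (−(137/150) + 206/75) / (2·(5/12)) = 11/5 m/s
check:
T_s = v_R/a_R = (11/5)/(6/5) = 1.8333 s
reaction-phase robot travel = 2.2000·0.0800 = 0.1760 m
braking distance = 2.2000²/(2·1.2000) = 2.0167 m
person approaches 1.0000·(0.0800+1.8333) = 1.9133 m
margins: 0.0200+0.0100+0.0000 = 0.0300 m
sum ≈ 0.1760+2.0167+1.9133+0.0300 ≈ 4.1360 m = S ✓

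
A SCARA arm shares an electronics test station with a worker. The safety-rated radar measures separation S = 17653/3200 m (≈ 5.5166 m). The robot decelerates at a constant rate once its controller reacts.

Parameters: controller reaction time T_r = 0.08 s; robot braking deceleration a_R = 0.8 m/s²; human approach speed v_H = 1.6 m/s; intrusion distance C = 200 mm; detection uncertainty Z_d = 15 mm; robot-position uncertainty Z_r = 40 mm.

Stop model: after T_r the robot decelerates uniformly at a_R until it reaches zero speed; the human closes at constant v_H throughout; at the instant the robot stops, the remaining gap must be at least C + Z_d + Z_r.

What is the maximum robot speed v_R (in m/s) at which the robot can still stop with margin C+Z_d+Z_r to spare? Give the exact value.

v_R_max = 33/20 m/s = 1.6500 m/s

at the boundary: (5/8)·v² + (52/25)·v + (-82137/16000) = 0
  disc = (52/25)² − 4·(5/8)·(-82137/16000) = 2745649/160000 ; √disc = 1657/400
  v_R = (−(52/25) + 1657/400) / (2·(5/8)) = 33/20 m/s
check:
braking lasts T_s = (33/20)/(4/5) = 2.0625 s
reaction-phase robot travel = 1.6500·0.0800 = 0.1320 m
braking distance = 1.6500²/(2·0.8000) = 1.7016 m
human over T_r+T_s: 1.6000·(0.0800+2.0625) = 3.4280 m
C+Z_d+Z_r = 0.2000+0.0150+0.0400 = 0.2550 m
sum ≈ 0.1320+1.7016+3.4280+0.2550 ≈ 5.5166 m = S ✓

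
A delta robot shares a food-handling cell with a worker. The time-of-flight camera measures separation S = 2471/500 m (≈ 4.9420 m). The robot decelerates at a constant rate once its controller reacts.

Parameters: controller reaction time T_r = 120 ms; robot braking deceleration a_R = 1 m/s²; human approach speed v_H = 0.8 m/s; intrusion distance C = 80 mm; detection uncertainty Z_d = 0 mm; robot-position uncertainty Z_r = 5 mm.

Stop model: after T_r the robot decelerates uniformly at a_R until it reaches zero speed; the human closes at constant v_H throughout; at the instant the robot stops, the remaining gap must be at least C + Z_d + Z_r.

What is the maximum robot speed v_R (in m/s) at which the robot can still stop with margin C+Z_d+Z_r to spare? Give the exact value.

quadratic (1/2)·v² + (23/25)·v + (-4761/1000) = 0
  disc = (23/25)² − 4·(1/2)·(-4761/1000) = 25921/2500 ; √disc = 161/50
  v_R = (−(23/25) + 161/50) / (2·(1/2)) = 23/10 m/s
check:
T_s = v_R/a_R = (23/10)/1 = 2.3000 s
robot covers v_R·T_r = 2.3000·0.1200 = 0.2760 m before braking
robot under decel: 2.3000²/(2·1.0000) = 2.6450 m
human closes 0.8000·2.4200 = 1.9360 m
residual clearance needed = 0.0800+0.0000+0.0050 = 0.0850 m
sum ≈ 0.2760+2.6450+1.9360+0.0850 ≈ 4.9420 m = S ✓

v_R_max = 23/10 m/s = 2.3000 m/s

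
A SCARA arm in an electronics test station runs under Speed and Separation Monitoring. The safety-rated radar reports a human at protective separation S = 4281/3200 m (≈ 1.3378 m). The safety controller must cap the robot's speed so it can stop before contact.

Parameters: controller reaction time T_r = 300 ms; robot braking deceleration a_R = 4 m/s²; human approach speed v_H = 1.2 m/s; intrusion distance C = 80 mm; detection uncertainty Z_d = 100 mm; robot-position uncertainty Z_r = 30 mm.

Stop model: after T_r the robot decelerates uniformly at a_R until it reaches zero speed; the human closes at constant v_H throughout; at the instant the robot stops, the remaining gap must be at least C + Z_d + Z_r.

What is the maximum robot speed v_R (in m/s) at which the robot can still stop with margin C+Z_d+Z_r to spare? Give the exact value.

collect terms ⇒ (1/8)·v_R² + (3/5)·v_R + (-2457/3200) = 0
  disc = (3/5)² − 4·(1/8)·(-2457/3200) = 4761/6400 ; √disc = 69/80
  v_R = (−(3/5) + 69/80) / (2·(1/8)) = 21/20 m/s
check:
braking lasts T_s = (21/20)/4 = 0.2625 s
robot in T_r: 1.0500·0.3000 = 0.3150 m
robot covers 1.0500·0.2625 − ½·4.0000·0.2625² = 0.1378 m while stopping
human over T_r+T_s: 1.2000·(0.3000+0.2625) = 0.6750 m
margins: 0.0800+0.1000+0.0300 = 0.2100 m
sum ≈ 0.3150+0.1378+0.6750+0.2100 ≈ 1.3378 m = S ✓

v_R_max = 21/20 m/s = 1.0500 m/s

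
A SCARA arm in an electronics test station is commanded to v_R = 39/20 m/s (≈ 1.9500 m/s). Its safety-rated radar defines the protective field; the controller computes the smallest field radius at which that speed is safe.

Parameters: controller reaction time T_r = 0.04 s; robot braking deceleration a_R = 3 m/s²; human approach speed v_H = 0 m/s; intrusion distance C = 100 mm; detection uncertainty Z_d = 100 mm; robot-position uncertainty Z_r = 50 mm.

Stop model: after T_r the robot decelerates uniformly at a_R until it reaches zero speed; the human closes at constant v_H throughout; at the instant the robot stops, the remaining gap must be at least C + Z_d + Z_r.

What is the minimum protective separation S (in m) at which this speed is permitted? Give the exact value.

stop time T_s = (39/20)/3 = 0.6500 s
reaction-phase robot travel = 1.9500·0.0400 = 0.0780 m
robot covers 1.9500·0.6500 − ½·3.0000·0.6500² = 0.6338 m while stopping
human over T_r+T_s: 0.0000·(0.0400+0.6500) = 0.0000 m
margins: 0.1000+0.1000+0.0500 = 0.2500 m
S_min ≈ 0.0780+0.6338+0.0000+0.2500  ⇒  S_min = 3847/4000 m

S_min = 3847/4000 m = 0.9617 m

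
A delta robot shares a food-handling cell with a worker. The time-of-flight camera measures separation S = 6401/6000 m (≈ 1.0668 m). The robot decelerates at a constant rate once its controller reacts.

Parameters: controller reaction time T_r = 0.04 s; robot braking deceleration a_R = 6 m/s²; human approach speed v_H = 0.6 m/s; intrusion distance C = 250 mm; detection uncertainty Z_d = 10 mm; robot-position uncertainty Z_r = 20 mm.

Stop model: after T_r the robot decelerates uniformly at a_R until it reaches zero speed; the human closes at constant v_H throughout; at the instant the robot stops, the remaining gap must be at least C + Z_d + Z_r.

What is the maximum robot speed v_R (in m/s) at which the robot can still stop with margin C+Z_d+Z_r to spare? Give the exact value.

quadratic (1/12)·v² + (7/50)·v + (-4577/6000) = 0
  disc = (7/50)² − 4·(1/12)·(-4577/6000) = 24649/90000 ; √disc = 157/300
  v_R = (−(7/50) + 157/300) / (2·(1/12)) = 23/10 m/s
check:
T_s = v_R/a_R = (23/10)/6 = 0.3833 s
reaction-phase robot travel = 2.3000·0.0400 = 0.0920 m
robot covers 2.3000·0.3833 − ½·6.0000·0.3833² = 0.4408 m while stopping
person approaches 0.6000·(0.0400+0.3833) = 0.2540 m
margins: 0.2500+0.0100+0.0200 = 0.2800 m
sum ≈ 0.0920+0.4408+0.2540+0.2800 ≈ 1.0668 m = S ✓

v_R_max = 23/10 m/s = 2.3000 m/s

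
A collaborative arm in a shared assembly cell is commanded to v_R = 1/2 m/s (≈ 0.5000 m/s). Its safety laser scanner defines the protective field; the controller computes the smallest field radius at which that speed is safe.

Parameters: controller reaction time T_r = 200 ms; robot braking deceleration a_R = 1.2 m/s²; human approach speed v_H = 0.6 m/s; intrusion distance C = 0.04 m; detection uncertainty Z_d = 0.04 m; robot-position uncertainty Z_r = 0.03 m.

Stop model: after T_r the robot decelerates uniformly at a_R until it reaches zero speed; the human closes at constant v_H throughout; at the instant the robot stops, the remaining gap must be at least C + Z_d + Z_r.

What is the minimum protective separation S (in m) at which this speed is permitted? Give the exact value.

stop time T_s = (1/2)/(6/5) = 0.4167 s
reaction-phase robot travel = 0.5000·0.2000 = 0.1000 m
robot under decel: 0.5000²/(2·1.2000) = 0.1042 m
human over T_r+T_s: 0.6000·(0.2000+0.4167) = 0.3700 m
residual clearance needed = 0.0400+0.0400+0.0300 = 0.1100 m
S_min ≈ 0.1000+0.1042+0.3700+0.1100  ⇒  S_min = 821/1200 m

S_min = 821/1200 m = 0.6842 m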